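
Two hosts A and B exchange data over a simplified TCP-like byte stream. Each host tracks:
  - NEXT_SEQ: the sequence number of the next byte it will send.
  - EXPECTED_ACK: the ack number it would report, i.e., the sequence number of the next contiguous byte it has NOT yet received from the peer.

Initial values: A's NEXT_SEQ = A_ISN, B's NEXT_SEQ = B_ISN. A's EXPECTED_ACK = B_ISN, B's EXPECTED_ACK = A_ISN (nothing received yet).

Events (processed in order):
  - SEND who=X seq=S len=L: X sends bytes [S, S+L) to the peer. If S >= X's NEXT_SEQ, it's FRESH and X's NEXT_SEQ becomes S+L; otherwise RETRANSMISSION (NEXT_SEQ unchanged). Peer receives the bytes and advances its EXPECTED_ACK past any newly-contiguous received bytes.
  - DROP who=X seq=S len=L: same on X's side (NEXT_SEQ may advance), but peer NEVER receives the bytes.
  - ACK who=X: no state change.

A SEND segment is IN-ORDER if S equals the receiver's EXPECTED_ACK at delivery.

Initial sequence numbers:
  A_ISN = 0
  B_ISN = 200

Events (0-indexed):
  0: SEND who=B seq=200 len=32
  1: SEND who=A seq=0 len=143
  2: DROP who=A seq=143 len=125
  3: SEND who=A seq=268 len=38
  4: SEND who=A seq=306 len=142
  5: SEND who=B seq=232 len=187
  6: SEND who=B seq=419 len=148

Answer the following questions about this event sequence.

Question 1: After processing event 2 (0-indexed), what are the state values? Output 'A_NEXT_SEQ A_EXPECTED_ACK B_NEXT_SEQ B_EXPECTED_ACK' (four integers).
After event 0: A_seq=0 A_ack=232 B_seq=232 B_ack=0
After event 1: A_seq=143 A_ack=232 B_seq=232 B_ack=143
After event 2: A_seq=268 A_ack=232 B_seq=232 B_ack=143

268 232 232 143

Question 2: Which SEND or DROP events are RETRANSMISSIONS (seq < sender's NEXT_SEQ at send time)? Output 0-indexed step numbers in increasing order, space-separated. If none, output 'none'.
Step 0: SEND seq=200 -> fresh
Step 1: SEND seq=0 -> fresh
Step 2: DROP seq=143 -> fresh
Step 3: SEND seq=268 -> fresh
Step 4: SEND seq=306 -> fresh
Step 5: SEND seq=232 -> fresh
Step 6: SEND seq=419 -> fresh

Answer: none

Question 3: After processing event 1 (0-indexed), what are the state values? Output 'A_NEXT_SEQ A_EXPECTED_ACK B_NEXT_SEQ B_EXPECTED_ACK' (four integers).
After event 0: A_seq=0 A_ack=232 B_seq=232 B_ack=0
After event 1: A_seq=143 A_ack=232 B_seq=232 B_ack=143

143 232 232 143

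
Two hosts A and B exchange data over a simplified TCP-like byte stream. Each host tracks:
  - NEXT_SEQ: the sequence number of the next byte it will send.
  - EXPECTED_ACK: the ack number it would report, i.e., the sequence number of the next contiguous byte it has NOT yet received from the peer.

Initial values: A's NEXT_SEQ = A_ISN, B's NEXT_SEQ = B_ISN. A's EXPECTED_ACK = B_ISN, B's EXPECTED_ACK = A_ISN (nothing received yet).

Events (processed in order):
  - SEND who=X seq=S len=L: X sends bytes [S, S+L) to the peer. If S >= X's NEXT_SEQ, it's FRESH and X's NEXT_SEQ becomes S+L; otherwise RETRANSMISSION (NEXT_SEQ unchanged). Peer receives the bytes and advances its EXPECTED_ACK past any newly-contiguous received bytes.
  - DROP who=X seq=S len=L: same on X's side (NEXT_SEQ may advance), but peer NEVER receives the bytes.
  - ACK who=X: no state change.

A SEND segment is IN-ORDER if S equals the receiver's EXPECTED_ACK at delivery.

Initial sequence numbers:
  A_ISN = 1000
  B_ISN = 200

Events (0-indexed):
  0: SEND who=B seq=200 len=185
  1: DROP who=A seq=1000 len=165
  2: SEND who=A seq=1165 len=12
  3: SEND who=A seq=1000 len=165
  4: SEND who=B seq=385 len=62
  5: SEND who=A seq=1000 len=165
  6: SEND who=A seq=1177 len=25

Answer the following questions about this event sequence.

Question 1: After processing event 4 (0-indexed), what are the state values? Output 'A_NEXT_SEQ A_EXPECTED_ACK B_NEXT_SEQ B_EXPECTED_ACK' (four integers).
After event 0: A_seq=1000 A_ack=385 B_seq=385 B_ack=1000
After event 1: A_seq=1165 A_ack=385 B_seq=385 B_ack=1000
After event 2: A_seq=1177 A_ack=385 B_seq=385 B_ack=1000
After event 3: A_seq=1177 A_ack=385 B_seq=385 B_ack=1177
After event 4: A_seq=1177 A_ack=447 B_seq=447 B_ack=1177

1177 447 447 1177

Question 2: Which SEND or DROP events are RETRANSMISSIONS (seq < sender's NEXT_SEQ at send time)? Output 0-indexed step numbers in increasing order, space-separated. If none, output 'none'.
Step 0: SEND seq=200 -> fresh
Step 1: DROP seq=1000 -> fresh
Step 2: SEND seq=1165 -> fresh
Step 3: SEND seq=1000 -> retransmit
Step 4: SEND seq=385 -> fresh
Step 5: SEND seq=1000 -> retransmit
Step 6: SEND seq=1177 -> fresh

Answer: 3 5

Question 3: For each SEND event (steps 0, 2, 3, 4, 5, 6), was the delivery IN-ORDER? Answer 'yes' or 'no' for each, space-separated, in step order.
Answer: yes no yes yes no yes

Derivation:
Step 0: SEND seq=200 -> in-order
Step 2: SEND seq=1165 -> out-of-order
Step 3: SEND seq=1000 -> in-order
Step 4: SEND seq=385 -> in-order
Step 5: SEND seq=1000 -> out-of-order
Step 6: SEND seq=1177 -> in-order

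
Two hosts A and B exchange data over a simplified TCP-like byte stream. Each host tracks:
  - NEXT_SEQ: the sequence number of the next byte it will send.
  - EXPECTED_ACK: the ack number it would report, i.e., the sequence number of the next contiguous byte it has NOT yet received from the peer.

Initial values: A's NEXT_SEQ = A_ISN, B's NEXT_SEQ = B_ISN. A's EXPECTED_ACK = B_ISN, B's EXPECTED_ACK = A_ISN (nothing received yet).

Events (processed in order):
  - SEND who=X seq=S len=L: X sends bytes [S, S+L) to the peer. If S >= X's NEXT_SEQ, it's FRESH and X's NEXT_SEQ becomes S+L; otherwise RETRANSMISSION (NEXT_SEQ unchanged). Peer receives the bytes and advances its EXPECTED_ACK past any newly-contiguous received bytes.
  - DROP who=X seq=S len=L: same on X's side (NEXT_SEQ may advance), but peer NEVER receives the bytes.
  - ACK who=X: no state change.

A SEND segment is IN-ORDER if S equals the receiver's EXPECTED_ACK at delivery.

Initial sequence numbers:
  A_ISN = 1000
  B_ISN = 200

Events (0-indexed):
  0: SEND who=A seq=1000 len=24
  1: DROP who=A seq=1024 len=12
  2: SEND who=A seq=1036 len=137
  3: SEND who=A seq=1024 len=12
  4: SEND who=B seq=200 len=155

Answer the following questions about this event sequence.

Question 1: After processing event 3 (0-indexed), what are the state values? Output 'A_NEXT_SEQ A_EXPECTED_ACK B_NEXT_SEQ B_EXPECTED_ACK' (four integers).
After event 0: A_seq=1024 A_ack=200 B_seq=200 B_ack=1024
After event 1: A_seq=1036 A_ack=200 B_seq=200 B_ack=1024
After event 2: A_seq=1173 A_ack=200 B_seq=200 B_ack=1024
After event 3: A_seq=1173 A_ack=200 B_seq=200 B_ack=1173

1173 200 200 1173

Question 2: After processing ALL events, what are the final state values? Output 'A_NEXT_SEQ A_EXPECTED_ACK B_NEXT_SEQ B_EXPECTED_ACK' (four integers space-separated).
Answer: 1173 355 355 1173

Derivation:
After event 0: A_seq=1024 A_ack=200 B_seq=200 B_ack=1024
After event 1: A_seq=1036 A_ack=200 B_seq=200 B_ack=1024
After event 2: A_seq=1173 A_ack=200 B_seq=200 B_ack=1024
After event 3: A_seq=1173 A_ack=200 B_seq=200 B_ack=1173
After event 4: A_seq=1173 A_ack=355 B_seq=355 B_ack=1173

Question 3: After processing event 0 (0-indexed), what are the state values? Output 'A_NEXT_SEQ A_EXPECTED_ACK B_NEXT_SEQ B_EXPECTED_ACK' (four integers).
After event 0: A_seq=1024 A_ack=200 B_seq=200 B_ack=1024

1024 200 200 1024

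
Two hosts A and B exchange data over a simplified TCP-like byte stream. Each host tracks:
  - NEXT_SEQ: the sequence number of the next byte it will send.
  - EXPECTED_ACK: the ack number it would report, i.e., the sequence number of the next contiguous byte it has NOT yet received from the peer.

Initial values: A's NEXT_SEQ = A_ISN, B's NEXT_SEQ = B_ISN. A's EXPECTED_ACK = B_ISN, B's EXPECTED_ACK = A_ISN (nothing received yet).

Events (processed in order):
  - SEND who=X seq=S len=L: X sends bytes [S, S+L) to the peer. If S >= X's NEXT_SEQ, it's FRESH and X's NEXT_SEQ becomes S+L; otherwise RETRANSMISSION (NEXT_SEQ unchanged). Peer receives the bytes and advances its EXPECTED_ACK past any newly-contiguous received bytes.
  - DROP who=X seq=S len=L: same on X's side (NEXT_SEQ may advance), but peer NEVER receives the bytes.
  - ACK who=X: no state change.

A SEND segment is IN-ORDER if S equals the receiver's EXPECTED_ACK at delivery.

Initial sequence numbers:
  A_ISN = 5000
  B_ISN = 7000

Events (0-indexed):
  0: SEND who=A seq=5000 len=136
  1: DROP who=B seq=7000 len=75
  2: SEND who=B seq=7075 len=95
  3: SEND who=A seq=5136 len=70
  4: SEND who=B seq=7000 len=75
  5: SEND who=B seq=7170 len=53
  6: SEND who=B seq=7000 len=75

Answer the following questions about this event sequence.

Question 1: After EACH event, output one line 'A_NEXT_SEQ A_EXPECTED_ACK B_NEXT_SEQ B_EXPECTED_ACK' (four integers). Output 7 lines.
5136 7000 7000 5136
5136 7000 7075 5136
5136 7000 7170 5136
5206 7000 7170 5206
5206 7170 7170 5206
5206 7223 7223 5206
5206 7223 7223 5206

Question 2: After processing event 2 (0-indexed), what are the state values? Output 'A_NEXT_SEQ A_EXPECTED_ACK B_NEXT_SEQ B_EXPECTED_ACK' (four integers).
After event 0: A_seq=5136 A_ack=7000 B_seq=7000 B_ack=5136
After event 1: A_seq=5136 A_ack=7000 B_seq=7075 B_ack=5136
After event 2: A_seq=5136 A_ack=7000 B_seq=7170 B_ack=5136

5136 7000 7170 5136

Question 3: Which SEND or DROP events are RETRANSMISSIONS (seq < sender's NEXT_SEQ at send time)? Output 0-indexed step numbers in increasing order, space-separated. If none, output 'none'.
Answer: 4 6

Derivation:
Step 0: SEND seq=5000 -> fresh
Step 1: DROP seq=7000 -> fresh
Step 2: SEND seq=7075 -> fresh
Step 3: SEND seq=5136 -> fresh
Step 4: SEND seq=7000 -> retransmit
Step 5: SEND seq=7170 -> fresh
Step 6: SEND seq=7000 -> retransmit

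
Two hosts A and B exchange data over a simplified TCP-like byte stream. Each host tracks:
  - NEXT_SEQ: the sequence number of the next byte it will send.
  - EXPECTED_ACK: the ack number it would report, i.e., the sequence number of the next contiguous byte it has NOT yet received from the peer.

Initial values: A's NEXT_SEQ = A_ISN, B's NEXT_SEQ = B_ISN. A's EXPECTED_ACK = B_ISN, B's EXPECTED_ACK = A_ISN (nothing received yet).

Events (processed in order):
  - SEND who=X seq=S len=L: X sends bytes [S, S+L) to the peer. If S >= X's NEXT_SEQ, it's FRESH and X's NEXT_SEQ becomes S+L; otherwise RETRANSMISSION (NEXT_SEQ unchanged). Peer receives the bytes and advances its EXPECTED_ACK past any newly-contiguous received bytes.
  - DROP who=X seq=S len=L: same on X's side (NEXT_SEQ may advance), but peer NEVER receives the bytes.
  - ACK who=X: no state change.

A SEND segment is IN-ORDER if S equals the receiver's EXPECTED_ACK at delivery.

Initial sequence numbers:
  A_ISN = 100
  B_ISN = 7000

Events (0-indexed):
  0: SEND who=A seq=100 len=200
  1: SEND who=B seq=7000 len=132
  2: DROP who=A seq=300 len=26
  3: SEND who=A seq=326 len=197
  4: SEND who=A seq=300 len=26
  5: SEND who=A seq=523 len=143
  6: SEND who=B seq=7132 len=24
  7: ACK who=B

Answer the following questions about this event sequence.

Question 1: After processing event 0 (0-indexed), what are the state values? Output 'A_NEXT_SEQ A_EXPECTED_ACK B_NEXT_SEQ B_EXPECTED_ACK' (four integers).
After event 0: A_seq=300 A_ack=7000 B_seq=7000 B_ack=300

300 7000 7000 300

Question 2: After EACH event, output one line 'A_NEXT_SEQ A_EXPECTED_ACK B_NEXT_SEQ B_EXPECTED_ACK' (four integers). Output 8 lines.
300 7000 7000 300
300 7132 7132 300
326 7132 7132 300
523 7132 7132 300
523 7132 7132 523
666 7132 7132 666
666 7156 7156 666
666 7156 7156 666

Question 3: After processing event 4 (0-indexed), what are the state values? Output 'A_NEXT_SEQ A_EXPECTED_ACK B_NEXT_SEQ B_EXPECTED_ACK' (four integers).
After event 0: A_seq=300 A_ack=7000 B_seq=7000 B_ack=300
After event 1: A_seq=300 A_ack=7132 B_seq=7132 B_ack=300
After event 2: A_seq=326 A_ack=7132 B_seq=7132 B_ack=300
After event 3: A_seq=523 A_ack=7132 B_seq=7132 B_ack=300
After event 4: A_seq=523 A_ack=7132 B_seq=7132 B_ack=523

523 7132 7132 523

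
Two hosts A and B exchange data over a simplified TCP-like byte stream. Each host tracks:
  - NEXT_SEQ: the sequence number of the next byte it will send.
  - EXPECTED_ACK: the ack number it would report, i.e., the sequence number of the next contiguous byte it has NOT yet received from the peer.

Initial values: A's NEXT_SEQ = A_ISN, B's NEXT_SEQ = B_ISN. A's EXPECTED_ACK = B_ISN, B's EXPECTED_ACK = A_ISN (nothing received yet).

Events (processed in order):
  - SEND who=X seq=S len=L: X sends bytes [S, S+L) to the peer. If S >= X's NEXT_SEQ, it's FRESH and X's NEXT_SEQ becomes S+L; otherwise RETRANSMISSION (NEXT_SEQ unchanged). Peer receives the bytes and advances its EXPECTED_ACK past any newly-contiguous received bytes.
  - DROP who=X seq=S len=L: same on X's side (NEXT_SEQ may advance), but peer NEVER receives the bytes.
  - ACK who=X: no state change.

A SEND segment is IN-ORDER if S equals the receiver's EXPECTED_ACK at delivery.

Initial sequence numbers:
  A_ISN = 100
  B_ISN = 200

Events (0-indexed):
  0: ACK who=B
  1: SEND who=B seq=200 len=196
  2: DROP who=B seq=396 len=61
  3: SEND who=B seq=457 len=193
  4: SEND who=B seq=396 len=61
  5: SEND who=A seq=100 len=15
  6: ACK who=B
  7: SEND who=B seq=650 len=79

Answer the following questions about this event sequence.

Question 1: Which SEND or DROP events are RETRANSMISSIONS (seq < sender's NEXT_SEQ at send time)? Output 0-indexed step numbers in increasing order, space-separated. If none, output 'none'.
Answer: 4

Derivation:
Step 1: SEND seq=200 -> fresh
Step 2: DROP seq=396 -> fresh
Step 3: SEND seq=457 -> fresh
Step 4: SEND seq=396 -> retransmit
Step 5: SEND seq=100 -> fresh
Step 7: SEND seq=650 -> fresh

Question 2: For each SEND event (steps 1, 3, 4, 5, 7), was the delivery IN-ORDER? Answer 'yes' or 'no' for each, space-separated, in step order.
Answer: yes no yes yes yes

Derivation:
Step 1: SEND seq=200 -> in-order
Step 3: SEND seq=457 -> out-of-order
Step 4: SEND seq=396 -> in-order
Step 5: SEND seq=100 -> in-order
Step 7: SEND seq=650 -> in-order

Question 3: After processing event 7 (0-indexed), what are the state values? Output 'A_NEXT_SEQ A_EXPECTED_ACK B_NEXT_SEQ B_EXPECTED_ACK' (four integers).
After event 0: A_seq=100 A_ack=200 B_seq=200 B_ack=100
After event 1: A_seq=100 A_ack=396 B_seq=396 B_ack=100
After event 2: A_seq=100 A_ack=396 B_seq=457 B_ack=100
After event 3: A_seq=100 A_ack=396 B_seq=650 B_ack=100
After event 4: A_seq=100 A_ack=650 B_seq=650 B_ack=100
After event 5: A_seq=115 A_ack=650 B_seq=650 B_ack=115
After event 6: A_seq=115 A_ack=650 B_seq=650 B_ack=115
After event 7: A_seq=115 A_ack=729 B_seq=729 B_ack=115

115 729 729 115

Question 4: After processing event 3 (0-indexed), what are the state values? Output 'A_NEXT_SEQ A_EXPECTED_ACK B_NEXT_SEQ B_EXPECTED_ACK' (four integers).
After event 0: A_seq=100 A_ack=200 B_seq=200 B_ack=100
After event 1: A_seq=100 A_ack=396 B_seq=396 B_ack=100
After event 2: A_seq=100 A_ack=396 B_seq=457 B_ack=100
After event 3: A_seq=100 A_ack=396 B_seq=650 B_ack=100

100 396 650 100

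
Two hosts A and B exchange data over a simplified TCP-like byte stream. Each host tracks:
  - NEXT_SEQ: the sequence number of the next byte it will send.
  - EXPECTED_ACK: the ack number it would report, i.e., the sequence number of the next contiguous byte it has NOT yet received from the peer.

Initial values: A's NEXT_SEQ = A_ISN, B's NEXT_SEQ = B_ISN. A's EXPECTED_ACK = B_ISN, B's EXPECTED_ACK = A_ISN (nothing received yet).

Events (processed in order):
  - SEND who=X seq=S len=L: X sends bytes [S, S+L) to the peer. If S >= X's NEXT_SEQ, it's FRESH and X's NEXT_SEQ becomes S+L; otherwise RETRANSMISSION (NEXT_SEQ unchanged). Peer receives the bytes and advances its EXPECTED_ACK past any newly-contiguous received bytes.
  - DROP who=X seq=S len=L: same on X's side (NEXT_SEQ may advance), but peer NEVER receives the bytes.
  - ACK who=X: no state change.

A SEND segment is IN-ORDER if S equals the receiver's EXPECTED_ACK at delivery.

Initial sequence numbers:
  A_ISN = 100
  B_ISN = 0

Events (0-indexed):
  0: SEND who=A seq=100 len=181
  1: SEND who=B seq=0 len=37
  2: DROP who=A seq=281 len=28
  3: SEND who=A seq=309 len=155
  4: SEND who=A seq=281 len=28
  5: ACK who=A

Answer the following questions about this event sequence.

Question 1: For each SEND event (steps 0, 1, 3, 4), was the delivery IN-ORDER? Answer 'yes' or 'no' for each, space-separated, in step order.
Answer: yes yes no yes

Derivation:
Step 0: SEND seq=100 -> in-order
Step 1: SEND seq=0 -> in-order
Step 3: SEND seq=309 -> out-of-order
Step 4: SEND seq=281 -> in-order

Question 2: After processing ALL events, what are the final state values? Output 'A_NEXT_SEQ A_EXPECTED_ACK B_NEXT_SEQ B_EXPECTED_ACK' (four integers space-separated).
After event 0: A_seq=281 A_ack=0 B_seq=0 B_ack=281
After event 1: A_seq=281 A_ack=37 B_seq=37 B_ack=281
After event 2: A_seq=309 A_ack=37 B_seq=37 B_ack=281
After event 3: A_seq=464 A_ack=37 B_seq=37 B_ack=281
After event 4: A_seq=464 A_ack=37 B_seq=37 B_ack=464
After event 5: A_seq=464 A_ack=37 B_seq=37 B_ack=464

Answer: 464 37 37 464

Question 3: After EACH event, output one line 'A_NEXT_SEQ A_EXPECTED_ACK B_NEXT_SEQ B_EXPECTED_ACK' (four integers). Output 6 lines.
281 0 0 281
281 37 37 281
309 37 37 281
464 37 37 281
464 37 37 464
464 37 37 464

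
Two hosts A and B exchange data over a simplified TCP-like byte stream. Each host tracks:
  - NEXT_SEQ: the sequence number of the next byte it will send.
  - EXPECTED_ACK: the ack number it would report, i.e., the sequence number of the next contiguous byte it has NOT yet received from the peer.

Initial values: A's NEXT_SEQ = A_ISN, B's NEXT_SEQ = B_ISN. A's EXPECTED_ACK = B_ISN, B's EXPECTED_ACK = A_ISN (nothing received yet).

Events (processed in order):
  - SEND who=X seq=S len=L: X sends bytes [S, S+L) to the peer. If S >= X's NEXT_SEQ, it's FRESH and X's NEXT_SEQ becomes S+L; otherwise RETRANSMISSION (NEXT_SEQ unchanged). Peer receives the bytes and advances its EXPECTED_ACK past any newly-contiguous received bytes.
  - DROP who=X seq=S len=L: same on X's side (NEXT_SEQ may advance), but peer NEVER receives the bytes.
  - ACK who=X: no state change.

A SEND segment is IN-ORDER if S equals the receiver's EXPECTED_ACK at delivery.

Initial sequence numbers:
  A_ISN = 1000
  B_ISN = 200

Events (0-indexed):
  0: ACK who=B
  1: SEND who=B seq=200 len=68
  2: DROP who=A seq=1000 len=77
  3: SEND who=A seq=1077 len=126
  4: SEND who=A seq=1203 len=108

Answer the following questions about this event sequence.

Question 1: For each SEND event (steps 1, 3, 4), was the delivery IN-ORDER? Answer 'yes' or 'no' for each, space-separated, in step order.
Step 1: SEND seq=200 -> in-order
Step 3: SEND seq=1077 -> out-of-order
Step 4: SEND seq=1203 -> out-of-order

Answer: yes no no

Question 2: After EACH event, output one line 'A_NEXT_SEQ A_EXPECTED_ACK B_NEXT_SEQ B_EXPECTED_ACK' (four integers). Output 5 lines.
1000 200 200 1000
1000 268 268 1000
1077 268 268 1000
1203 268 268 1000
1311 268 268 1000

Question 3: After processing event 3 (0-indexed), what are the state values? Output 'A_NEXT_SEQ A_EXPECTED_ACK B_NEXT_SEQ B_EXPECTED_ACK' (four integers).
After event 0: A_seq=1000 A_ack=200 B_seq=200 B_ack=1000
After event 1: A_seq=1000 A_ack=268 B_seq=268 B_ack=1000
After event 2: A_seq=1077 A_ack=268 B_seq=268 B_ack=1000
After event 3: A_seq=1203 A_ack=268 B_seq=268 B_ack=1000

1203 268 268 1000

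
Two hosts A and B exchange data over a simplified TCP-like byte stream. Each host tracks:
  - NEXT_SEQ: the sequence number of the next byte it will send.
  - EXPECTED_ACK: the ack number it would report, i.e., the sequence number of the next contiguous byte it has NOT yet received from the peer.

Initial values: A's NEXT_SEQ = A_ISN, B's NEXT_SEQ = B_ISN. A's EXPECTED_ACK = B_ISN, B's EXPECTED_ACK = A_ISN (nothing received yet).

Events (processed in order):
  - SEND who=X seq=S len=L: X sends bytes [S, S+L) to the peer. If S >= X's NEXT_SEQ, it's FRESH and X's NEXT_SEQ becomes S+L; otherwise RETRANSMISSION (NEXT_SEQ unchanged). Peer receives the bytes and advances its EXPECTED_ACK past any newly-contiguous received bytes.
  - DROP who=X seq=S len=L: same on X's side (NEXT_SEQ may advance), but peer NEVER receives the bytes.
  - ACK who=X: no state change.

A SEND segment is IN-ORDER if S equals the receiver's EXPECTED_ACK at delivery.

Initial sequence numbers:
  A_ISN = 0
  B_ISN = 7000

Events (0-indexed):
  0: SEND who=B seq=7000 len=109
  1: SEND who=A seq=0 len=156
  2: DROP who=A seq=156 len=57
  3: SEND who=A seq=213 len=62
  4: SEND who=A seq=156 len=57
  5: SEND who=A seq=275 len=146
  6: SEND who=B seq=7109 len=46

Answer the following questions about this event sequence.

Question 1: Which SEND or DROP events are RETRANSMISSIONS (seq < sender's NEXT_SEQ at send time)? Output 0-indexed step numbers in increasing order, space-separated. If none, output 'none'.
Answer: 4

Derivation:
Step 0: SEND seq=7000 -> fresh
Step 1: SEND seq=0 -> fresh
Step 2: DROP seq=156 -> fresh
Step 3: SEND seq=213 -> fresh
Step 4: SEND seq=156 -> retransmit
Step 5: SEND seq=275 -> fresh
Step 6: SEND seq=7109 -> fresh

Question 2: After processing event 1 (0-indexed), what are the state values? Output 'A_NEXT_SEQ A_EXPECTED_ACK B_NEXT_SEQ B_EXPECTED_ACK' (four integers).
After event 0: A_seq=0 A_ack=7109 B_seq=7109 B_ack=0
After event 1: A_seq=156 A_ack=7109 B_seq=7109 B_ack=156

156 7109 7109 156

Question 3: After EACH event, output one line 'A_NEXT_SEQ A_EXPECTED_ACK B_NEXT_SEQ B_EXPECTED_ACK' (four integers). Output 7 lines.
0 7109 7109 0
156 7109 7109 156
213 7109 7109 156
275 7109 7109 156
275 7109 7109 275
421 7109 7109 421
421 7155 7155 421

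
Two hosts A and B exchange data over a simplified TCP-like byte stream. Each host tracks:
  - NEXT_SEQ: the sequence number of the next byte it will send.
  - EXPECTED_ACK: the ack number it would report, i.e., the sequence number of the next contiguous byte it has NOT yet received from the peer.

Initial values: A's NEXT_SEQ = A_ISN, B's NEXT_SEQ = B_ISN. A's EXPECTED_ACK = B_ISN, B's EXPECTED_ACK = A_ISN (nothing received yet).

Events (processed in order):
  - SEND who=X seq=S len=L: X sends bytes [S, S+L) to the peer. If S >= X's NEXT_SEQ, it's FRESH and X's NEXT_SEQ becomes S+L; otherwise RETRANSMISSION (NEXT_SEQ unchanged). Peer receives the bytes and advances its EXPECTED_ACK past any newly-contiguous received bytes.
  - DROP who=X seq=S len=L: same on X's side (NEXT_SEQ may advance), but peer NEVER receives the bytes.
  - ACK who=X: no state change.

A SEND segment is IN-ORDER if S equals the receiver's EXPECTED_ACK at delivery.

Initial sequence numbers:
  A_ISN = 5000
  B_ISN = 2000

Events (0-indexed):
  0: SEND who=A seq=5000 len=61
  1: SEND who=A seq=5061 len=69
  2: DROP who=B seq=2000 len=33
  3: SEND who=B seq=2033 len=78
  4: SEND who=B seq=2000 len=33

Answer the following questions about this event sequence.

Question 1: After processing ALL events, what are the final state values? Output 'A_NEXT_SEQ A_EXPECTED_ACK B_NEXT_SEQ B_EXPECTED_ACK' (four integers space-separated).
After event 0: A_seq=5061 A_ack=2000 B_seq=2000 B_ack=5061
After event 1: A_seq=5130 A_ack=2000 B_seq=2000 B_ack=5130
After event 2: A_seq=5130 A_ack=2000 B_seq=2033 B_ack=5130
After event 3: A_seq=5130 A_ack=2000 B_seq=2111 B_ack=5130
After event 4: A_seq=5130 A_ack=2111 B_seq=2111 B_ack=5130

Answer: 5130 2111 2111 5130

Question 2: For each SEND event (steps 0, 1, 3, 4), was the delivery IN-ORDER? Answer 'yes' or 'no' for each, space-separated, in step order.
Answer: yes yes no yes

Derivation:
Step 0: SEND seq=5000 -> in-order
Step 1: SEND seq=5061 -> in-order
Step 3: SEND seq=2033 -> out-of-order
Step 4: SEND seq=2000 -> in-order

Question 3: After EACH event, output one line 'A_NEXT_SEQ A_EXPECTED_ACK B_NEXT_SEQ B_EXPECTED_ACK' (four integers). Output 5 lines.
5061 2000 2000 5061
5130 2000 2000 5130
5130 2000 2033 5130
5130 2000 2111 5130
5130 2111 2111 5130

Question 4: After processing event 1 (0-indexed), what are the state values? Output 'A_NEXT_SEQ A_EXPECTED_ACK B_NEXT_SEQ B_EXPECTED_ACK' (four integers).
After event 0: A_seq=5061 A_ack=2000 B_seq=2000 B_ack=5061
After event 1: A_seq=5130 A_ack=2000 B_seq=2000 B_ack=5130

5130 2000 2000 5130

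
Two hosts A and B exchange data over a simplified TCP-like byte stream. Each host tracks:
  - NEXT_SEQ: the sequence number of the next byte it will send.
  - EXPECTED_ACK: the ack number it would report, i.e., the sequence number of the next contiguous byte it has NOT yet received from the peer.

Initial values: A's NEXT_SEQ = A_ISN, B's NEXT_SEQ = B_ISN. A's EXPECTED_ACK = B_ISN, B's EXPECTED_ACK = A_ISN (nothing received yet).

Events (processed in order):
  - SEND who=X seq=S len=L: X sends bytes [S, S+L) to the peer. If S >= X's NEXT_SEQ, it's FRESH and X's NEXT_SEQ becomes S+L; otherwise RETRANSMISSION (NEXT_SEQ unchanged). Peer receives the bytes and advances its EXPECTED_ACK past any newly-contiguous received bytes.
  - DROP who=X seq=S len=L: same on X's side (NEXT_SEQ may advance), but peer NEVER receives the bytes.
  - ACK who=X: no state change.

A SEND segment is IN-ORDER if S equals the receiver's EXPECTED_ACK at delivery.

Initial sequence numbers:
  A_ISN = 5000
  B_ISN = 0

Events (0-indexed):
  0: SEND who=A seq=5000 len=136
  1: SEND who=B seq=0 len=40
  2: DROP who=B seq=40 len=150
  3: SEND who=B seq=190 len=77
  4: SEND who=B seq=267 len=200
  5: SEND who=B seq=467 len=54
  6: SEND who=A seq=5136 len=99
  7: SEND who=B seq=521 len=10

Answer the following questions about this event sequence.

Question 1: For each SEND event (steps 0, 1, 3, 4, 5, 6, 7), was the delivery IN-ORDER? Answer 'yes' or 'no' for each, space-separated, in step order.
Step 0: SEND seq=5000 -> in-order
Step 1: SEND seq=0 -> in-order
Step 3: SEND seq=190 -> out-of-order
Step 4: SEND seq=267 -> out-of-order
Step 5: SEND seq=467 -> out-of-order
Step 6: SEND seq=5136 -> in-order
Step 7: SEND seq=521 -> out-of-order

Answer: yes yes no no no yes no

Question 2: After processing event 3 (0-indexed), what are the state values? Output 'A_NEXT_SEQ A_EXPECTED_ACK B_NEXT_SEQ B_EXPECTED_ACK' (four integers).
After event 0: A_seq=5136 A_ack=0 B_seq=0 B_ack=5136
After event 1: A_seq=5136 A_ack=40 B_seq=40 B_ack=5136
After event 2: A_seq=5136 A_ack=40 B_seq=190 B_ack=5136
After event 3: A_seq=5136 A_ack=40 B_seq=267 B_ack=5136

5136 40 267 5136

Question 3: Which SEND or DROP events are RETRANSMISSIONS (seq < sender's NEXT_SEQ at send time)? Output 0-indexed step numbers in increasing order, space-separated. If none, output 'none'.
Step 0: SEND seq=5000 -> fresh
Step 1: SEND seq=0 -> fresh
Step 2: DROP seq=40 -> fresh
Step 3: SEND seq=190 -> fresh
Step 4: SEND seq=267 -> fresh
Step 5: SEND seq=467 -> fresh
Step 6: SEND seq=5136 -> fresh
Step 7: SEND seq=521 -> fresh

Answer: none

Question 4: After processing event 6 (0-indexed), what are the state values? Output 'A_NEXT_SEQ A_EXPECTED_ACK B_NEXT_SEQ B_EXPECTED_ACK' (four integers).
After event 0: A_seq=5136 A_ack=0 B_seq=0 B_ack=5136
After event 1: A_seq=5136 A_ack=40 B_seq=40 B_ack=5136
After event 2: A_seq=5136 A_ack=40 B_seq=190 B_ack=5136
After event 3: A_seq=5136 A_ack=40 B_seq=267 B_ack=5136
After event 4: A_seq=5136 A_ack=40 B_seq=467 B_ack=5136
After event 5: A_seq=5136 A_ack=40 B_seq=521 B_ack=5136
After event 6: A_seq=5235 A_ack=40 B_seq=521 B_ack=5235

5235 40 521 5235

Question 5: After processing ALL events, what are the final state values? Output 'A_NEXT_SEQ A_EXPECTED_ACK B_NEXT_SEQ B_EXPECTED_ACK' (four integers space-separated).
After event 0: A_seq=5136 A_ack=0 B_seq=0 B_ack=5136
After event 1: A_seq=5136 A_ack=40 B_seq=40 B_ack=5136
After event 2: A_seq=5136 A_ack=40 B_seq=190 B_ack=5136
After event 3: A_seq=5136 A_ack=40 B_seq=267 B_ack=5136
After event 4: A_seq=5136 A_ack=40 B_seq=467 B_ack=5136
After event 5: A_seq=5136 A_ack=40 B_seq=521 B_ack=5136
After event 6: A_seq=5235 A_ack=40 B_seq=521 B_ack=5235
After event 7: A_seq=5235 A_ack=40 B_seq=531 B_ack=5235

Answer: 5235 40 531 5235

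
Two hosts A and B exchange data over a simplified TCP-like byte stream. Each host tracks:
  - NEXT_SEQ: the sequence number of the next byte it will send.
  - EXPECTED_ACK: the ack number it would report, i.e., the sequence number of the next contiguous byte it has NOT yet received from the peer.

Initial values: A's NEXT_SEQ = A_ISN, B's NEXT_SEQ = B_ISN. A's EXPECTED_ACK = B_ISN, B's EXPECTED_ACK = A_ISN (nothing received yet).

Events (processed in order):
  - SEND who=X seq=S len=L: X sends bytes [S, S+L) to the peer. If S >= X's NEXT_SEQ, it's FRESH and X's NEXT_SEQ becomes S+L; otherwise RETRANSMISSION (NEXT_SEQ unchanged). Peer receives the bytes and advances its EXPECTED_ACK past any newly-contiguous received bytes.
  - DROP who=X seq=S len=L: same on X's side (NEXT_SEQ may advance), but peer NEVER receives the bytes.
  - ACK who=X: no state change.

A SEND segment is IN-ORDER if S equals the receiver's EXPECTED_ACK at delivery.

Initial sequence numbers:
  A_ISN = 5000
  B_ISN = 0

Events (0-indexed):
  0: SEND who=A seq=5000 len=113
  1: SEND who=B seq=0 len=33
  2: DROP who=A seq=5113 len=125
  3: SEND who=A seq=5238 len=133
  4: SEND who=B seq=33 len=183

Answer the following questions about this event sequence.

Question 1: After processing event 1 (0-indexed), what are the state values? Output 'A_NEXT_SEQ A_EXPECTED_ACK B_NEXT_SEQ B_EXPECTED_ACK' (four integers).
After event 0: A_seq=5113 A_ack=0 B_seq=0 B_ack=5113
After event 1: A_seq=5113 A_ack=33 B_seq=33 B_ack=5113

5113 33 33 5113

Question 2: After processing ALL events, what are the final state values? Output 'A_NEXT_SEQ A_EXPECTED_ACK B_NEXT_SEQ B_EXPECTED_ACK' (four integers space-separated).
After event 0: A_seq=5113 A_ack=0 B_seq=0 B_ack=5113
After event 1: A_seq=5113 A_ack=33 B_seq=33 B_ack=5113
After event 2: A_seq=5238 A_ack=33 B_seq=33 B_ack=5113
After event 3: A_seq=5371 A_ack=33 B_seq=33 B_ack=5113
After event 4: A_seq=5371 A_ack=216 B_seq=216 B_ack=5113

Answer: 5371 216 216 5113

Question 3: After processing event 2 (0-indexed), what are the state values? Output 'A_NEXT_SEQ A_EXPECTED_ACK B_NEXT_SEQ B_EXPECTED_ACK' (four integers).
After event 0: A_seq=5113 A_ack=0 B_seq=0 B_ack=5113
After event 1: A_seq=5113 A_ack=33 B_seq=33 B_ack=5113
After event 2: A_seq=5238 A_ack=33 B_seq=33 B_ack=5113

5238 33 33 5113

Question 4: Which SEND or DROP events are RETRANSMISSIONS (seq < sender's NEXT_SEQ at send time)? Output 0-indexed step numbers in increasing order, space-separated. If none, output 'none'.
Step 0: SEND seq=5000 -> fresh
Step 1: SEND seq=0 -> fresh
Step 2: DROP seq=5113 -> fresh
Step 3: SEND seq=5238 -> fresh
Step 4: SEND seq=33 -> fresh

Answer: none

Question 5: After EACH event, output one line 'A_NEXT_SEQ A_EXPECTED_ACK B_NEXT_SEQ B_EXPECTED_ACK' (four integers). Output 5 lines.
5113 0 0 5113
5113 33 33 5113
5238 33 33 5113
5371 33 33 5113
5371 216 216 5113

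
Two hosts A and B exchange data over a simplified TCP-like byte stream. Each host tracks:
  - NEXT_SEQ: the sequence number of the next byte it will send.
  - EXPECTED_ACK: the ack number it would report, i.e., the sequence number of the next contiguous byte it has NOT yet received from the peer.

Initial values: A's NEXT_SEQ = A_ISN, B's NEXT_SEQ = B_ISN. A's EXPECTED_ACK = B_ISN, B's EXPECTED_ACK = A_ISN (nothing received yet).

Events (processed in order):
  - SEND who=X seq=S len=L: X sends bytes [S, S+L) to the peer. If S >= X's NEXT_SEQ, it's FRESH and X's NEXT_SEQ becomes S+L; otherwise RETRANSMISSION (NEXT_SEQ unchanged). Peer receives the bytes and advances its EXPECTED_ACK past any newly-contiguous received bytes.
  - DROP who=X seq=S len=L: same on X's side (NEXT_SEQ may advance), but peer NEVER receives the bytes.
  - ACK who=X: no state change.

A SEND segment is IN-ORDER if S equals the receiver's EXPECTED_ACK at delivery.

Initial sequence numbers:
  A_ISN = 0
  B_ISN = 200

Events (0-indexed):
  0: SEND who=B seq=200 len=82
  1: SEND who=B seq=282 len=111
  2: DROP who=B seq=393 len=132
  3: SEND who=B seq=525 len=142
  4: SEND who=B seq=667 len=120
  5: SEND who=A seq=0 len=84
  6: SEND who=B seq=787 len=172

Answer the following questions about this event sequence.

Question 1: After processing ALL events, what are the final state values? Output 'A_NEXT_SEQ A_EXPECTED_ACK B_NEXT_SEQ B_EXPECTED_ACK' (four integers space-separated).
After event 0: A_seq=0 A_ack=282 B_seq=282 B_ack=0
After event 1: A_seq=0 A_ack=393 B_seq=393 B_ack=0
After event 2: A_seq=0 A_ack=393 B_seq=525 B_ack=0
After event 3: A_seq=0 A_ack=393 B_seq=667 B_ack=0
After event 4: A_seq=0 A_ack=393 B_seq=787 B_ack=0
After event 5: A_seq=84 A_ack=393 B_seq=787 B_ack=84
After event 6: A_seq=84 A_ack=393 B_seq=959 B_ack=84

Answer: 84 393 959 84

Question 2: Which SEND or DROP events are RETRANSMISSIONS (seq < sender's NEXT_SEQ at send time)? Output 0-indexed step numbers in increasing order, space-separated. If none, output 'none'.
Answer: none

Derivation:
Step 0: SEND seq=200 -> fresh
Step 1: SEND seq=282 -> fresh
Step 2: DROP seq=393 -> fresh
Step 3: SEND seq=525 -> fresh
Step 4: SEND seq=667 -> fresh
Step 5: SEND seq=0 -> fresh
Step 6: SEND seq=787 -> fresh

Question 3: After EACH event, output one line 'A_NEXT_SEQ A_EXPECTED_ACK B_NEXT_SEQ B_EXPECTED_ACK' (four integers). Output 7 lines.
0 282 282 0
0 393 393 0
0 393 525 0
0 393 667 0
0 393 787 0
84 393 787 84
84 393 959 84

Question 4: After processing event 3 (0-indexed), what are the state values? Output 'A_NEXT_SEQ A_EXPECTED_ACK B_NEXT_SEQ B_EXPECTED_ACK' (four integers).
After event 0: A_seq=0 A_ack=282 B_seq=282 B_ack=0
After event 1: A_seq=0 A_ack=393 B_seq=393 B_ack=0
After event 2: A_seq=0 A_ack=393 B_seq=525 B_ack=0
After event 3: A_seq=0 A_ack=393 B_seq=667 B_ack=0

0 393 667 0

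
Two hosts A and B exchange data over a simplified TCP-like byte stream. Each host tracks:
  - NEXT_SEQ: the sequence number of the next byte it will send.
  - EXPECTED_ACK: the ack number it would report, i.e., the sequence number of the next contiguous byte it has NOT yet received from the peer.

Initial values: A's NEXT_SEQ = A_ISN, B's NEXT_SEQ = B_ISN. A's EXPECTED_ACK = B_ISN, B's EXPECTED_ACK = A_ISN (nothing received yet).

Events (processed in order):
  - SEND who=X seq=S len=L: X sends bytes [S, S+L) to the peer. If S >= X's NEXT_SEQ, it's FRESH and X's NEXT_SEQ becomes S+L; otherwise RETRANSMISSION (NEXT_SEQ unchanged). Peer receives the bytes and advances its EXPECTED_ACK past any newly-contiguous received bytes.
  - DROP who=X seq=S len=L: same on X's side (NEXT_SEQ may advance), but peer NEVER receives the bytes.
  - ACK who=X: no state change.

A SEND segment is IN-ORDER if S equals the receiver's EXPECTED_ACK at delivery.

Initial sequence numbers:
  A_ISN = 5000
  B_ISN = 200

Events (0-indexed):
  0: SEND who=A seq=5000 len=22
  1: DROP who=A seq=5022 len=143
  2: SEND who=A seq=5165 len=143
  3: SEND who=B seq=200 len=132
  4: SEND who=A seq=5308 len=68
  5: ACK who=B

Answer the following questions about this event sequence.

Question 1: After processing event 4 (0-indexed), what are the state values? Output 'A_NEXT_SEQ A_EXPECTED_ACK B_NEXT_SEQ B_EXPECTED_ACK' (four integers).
After event 0: A_seq=5022 A_ack=200 B_seq=200 B_ack=5022
After event 1: A_seq=5165 A_ack=200 B_seq=200 B_ack=5022
After event 2: A_seq=5308 A_ack=200 B_seq=200 B_ack=5022
After event 3: A_seq=5308 A_ack=332 B_seq=332 B_ack=5022
After event 4: A_seq=5376 A_ack=332 B_seq=332 B_ack=5022

5376 332 332 5022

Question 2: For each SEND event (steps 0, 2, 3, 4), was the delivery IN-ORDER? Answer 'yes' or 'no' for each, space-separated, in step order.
Answer: yes no yes no

Derivation:
Step 0: SEND seq=5000 -> in-order
Step 2: SEND seq=5165 -> out-of-order
Step 3: SEND seq=200 -> in-order
Step 4: SEND seq=5308 -> out-of-order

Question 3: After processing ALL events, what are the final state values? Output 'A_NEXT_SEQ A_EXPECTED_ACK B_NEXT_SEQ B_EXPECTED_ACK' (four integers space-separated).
Answer: 5376 332 332 5022

Derivation:
After event 0: A_seq=5022 A_ack=200 B_seq=200 B_ack=5022
After event 1: A_seq=5165 A_ack=200 B_seq=200 B_ack=5022
After event 2: A_seq=5308 A_ack=200 B_seq=200 B_ack=5022
After event 3: A_seq=5308 A_ack=332 B_seq=332 B_ack=5022
After event 4: A_seq=5376 A_ack=332 B_seq=332 B_ack=5022
After event 5: A_seq=5376 A_ack=332 B_seq=332 B_ack=5022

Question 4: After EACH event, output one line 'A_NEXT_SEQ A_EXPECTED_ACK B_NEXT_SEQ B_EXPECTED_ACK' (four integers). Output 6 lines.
5022 200 200 5022
5165 200 200 5022
5308 200 200 5022
5308 332 332 5022
5376 332 332 5022
5376 332 332 5022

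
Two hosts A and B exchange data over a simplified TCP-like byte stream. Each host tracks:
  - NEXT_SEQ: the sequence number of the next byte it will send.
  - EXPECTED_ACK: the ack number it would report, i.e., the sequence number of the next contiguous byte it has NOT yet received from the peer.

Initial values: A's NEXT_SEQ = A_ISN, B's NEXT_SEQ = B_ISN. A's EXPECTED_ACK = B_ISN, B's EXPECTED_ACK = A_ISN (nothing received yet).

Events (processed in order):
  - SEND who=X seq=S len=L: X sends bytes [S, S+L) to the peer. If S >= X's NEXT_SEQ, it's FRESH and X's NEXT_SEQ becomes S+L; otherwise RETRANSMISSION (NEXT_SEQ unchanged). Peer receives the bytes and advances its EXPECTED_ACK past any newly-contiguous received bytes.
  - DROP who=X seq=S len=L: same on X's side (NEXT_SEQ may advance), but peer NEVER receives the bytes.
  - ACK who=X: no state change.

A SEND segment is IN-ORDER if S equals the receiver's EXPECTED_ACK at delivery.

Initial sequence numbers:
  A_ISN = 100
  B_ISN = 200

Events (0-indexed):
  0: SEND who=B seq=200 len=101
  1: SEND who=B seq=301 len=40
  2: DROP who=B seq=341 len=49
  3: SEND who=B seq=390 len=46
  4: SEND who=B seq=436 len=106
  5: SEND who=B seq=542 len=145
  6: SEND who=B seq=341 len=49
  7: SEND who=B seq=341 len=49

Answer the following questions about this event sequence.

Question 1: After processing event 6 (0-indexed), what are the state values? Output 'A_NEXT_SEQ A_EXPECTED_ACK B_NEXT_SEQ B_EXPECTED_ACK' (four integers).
After event 0: A_seq=100 A_ack=301 B_seq=301 B_ack=100
After event 1: A_seq=100 A_ack=341 B_seq=341 B_ack=100
After event 2: A_seq=100 A_ack=341 B_seq=390 B_ack=100
After event 3: A_seq=100 A_ack=341 B_seq=436 B_ack=100
After event 4: A_seq=100 A_ack=341 B_seq=542 B_ack=100
After event 5: A_seq=100 A_ack=341 B_seq=687 B_ack=100
After event 6: A_seq=100 A_ack=687 B_seq=687 B_ack=100

100 687 687 100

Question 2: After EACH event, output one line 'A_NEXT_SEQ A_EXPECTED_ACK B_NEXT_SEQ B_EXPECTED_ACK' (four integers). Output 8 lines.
100 301 301 100
100 341 341 100
100 341 390 100
100 341 436 100
100 341 542 100
100 341 687 100
100 687 687 100
100 687 687 100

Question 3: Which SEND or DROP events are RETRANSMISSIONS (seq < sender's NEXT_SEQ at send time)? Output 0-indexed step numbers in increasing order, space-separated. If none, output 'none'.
Step 0: SEND seq=200 -> fresh
Step 1: SEND seq=301 -> fresh
Step 2: DROP seq=341 -> fresh
Step 3: SEND seq=390 -> fresh
Step 4: SEND seq=436 -> fresh
Step 5: SEND seq=542 -> fresh
Step 6: SEND seq=341 -> retransmit
Step 7: SEND seq=341 -> retransmit

Answer: 6 7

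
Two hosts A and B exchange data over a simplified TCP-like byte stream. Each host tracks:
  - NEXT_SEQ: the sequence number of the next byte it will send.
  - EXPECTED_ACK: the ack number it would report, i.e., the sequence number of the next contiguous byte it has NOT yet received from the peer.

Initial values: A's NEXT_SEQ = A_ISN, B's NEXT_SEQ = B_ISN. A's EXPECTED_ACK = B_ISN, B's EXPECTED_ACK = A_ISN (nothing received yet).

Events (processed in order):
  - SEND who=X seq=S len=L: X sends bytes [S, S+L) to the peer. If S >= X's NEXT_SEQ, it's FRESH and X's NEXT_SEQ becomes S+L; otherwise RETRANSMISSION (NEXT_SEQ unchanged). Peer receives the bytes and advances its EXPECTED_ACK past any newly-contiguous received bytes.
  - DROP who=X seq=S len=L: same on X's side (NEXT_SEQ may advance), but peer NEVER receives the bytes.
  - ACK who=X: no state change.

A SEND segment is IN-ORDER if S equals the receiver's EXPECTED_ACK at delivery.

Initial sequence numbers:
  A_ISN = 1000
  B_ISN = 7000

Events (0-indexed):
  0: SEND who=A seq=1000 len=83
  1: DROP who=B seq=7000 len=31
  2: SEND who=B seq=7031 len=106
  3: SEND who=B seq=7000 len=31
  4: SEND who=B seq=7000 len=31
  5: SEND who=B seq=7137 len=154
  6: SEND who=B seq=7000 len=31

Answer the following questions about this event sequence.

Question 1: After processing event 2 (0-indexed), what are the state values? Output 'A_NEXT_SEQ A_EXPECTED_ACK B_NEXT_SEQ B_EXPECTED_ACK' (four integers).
After event 0: A_seq=1083 A_ack=7000 B_seq=7000 B_ack=1083
After event 1: A_seq=1083 A_ack=7000 B_seq=7031 B_ack=1083
After event 2: A_seq=1083 A_ack=7000 B_seq=7137 B_ack=1083

1083 7000 7137 1083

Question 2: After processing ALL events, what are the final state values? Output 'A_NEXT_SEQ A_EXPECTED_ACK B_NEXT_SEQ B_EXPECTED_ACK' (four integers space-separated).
After event 0: A_seq=1083 A_ack=7000 B_seq=7000 B_ack=1083
After event 1: A_seq=1083 A_ack=7000 B_seq=7031 B_ack=1083
After event 2: A_seq=1083 A_ack=7000 B_seq=7137 B_ack=1083
After event 3: A_seq=1083 A_ack=7137 B_seq=7137 B_ack=1083
After event 4: A_seq=1083 A_ack=7137 B_seq=7137 B_ack=1083
After event 5: A_seq=1083 A_ack=7291 B_seq=7291 B_ack=1083
After event 6: A_seq=1083 A_ack=7291 B_seq=7291 B_ack=1083

Answer: 1083 7291 7291 1083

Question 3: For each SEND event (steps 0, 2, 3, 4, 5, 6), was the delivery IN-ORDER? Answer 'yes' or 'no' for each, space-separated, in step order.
Step 0: SEND seq=1000 -> in-order
Step 2: SEND seq=7031 -> out-of-order
Step 3: SEND seq=7000 -> in-order
Step 4: SEND seq=7000 -> out-of-order
Step 5: SEND seq=7137 -> in-order
Step 6: SEND seq=7000 -> out-of-order

Answer: yes no yes no yes no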